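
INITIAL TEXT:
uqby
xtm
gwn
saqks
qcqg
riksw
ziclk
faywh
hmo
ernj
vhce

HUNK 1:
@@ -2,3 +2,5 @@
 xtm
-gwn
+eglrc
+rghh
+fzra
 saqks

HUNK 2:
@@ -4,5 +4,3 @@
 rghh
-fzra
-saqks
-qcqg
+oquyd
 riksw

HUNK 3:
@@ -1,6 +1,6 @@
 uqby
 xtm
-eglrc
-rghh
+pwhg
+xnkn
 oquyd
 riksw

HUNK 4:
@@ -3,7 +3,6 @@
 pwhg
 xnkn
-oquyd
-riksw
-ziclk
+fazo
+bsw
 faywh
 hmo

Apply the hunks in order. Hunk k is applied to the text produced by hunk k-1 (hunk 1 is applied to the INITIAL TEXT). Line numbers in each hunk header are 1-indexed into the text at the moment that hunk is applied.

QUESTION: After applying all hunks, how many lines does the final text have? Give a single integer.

Answer: 10

Derivation:
Hunk 1: at line 2 remove [gwn] add [eglrc,rghh,fzra] -> 13 lines: uqby xtm eglrc rghh fzra saqks qcqg riksw ziclk faywh hmo ernj vhce
Hunk 2: at line 4 remove [fzra,saqks,qcqg] add [oquyd] -> 11 lines: uqby xtm eglrc rghh oquyd riksw ziclk faywh hmo ernj vhce
Hunk 3: at line 1 remove [eglrc,rghh] add [pwhg,xnkn] -> 11 lines: uqby xtm pwhg xnkn oquyd riksw ziclk faywh hmo ernj vhce
Hunk 4: at line 3 remove [oquyd,riksw,ziclk] add [fazo,bsw] -> 10 lines: uqby xtm pwhg xnkn fazo bsw faywh hmo ernj vhce
Final line count: 10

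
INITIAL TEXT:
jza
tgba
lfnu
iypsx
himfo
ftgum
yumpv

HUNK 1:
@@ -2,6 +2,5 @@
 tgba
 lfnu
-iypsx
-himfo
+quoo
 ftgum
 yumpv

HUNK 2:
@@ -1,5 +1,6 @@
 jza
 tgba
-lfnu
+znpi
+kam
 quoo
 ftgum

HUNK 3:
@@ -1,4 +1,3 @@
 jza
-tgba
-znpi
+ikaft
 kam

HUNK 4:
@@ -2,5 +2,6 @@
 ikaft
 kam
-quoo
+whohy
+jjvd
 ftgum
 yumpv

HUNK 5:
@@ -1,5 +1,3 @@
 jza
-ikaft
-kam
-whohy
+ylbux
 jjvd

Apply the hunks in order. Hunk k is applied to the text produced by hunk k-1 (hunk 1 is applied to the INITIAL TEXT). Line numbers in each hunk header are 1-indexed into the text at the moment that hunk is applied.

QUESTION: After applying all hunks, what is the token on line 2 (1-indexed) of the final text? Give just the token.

Answer: ylbux

Derivation:
Hunk 1: at line 2 remove [iypsx,himfo] add [quoo] -> 6 lines: jza tgba lfnu quoo ftgum yumpv
Hunk 2: at line 1 remove [lfnu] add [znpi,kam] -> 7 lines: jza tgba znpi kam quoo ftgum yumpv
Hunk 3: at line 1 remove [tgba,znpi] add [ikaft] -> 6 lines: jza ikaft kam quoo ftgum yumpv
Hunk 4: at line 2 remove [quoo] add [whohy,jjvd] -> 7 lines: jza ikaft kam whohy jjvd ftgum yumpv
Hunk 5: at line 1 remove [ikaft,kam,whohy] add [ylbux] -> 5 lines: jza ylbux jjvd ftgum yumpv
Final line 2: ylbux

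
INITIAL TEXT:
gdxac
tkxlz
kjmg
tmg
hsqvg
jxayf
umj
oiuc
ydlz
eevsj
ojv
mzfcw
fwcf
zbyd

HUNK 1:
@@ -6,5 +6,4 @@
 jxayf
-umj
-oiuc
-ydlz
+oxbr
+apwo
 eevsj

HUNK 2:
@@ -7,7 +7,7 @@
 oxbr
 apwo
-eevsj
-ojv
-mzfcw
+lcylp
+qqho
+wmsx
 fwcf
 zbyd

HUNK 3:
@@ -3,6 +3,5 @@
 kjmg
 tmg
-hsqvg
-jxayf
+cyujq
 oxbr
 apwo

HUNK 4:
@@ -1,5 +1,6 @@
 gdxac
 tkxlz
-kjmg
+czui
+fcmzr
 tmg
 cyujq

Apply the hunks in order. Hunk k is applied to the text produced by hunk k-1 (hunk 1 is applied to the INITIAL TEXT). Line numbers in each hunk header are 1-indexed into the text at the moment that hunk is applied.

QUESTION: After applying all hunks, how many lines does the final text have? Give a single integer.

Answer: 13

Derivation:
Hunk 1: at line 6 remove [umj,oiuc,ydlz] add [oxbr,apwo] -> 13 lines: gdxac tkxlz kjmg tmg hsqvg jxayf oxbr apwo eevsj ojv mzfcw fwcf zbyd
Hunk 2: at line 7 remove [eevsj,ojv,mzfcw] add [lcylp,qqho,wmsx] -> 13 lines: gdxac tkxlz kjmg tmg hsqvg jxayf oxbr apwo lcylp qqho wmsx fwcf zbyd
Hunk 3: at line 3 remove [hsqvg,jxayf] add [cyujq] -> 12 lines: gdxac tkxlz kjmg tmg cyujq oxbr apwo lcylp qqho wmsx fwcf zbyd
Hunk 4: at line 1 remove [kjmg] add [czui,fcmzr] -> 13 lines: gdxac tkxlz czui fcmzr tmg cyujq oxbr apwo lcylp qqho wmsx fwcf zbyd
Final line count: 13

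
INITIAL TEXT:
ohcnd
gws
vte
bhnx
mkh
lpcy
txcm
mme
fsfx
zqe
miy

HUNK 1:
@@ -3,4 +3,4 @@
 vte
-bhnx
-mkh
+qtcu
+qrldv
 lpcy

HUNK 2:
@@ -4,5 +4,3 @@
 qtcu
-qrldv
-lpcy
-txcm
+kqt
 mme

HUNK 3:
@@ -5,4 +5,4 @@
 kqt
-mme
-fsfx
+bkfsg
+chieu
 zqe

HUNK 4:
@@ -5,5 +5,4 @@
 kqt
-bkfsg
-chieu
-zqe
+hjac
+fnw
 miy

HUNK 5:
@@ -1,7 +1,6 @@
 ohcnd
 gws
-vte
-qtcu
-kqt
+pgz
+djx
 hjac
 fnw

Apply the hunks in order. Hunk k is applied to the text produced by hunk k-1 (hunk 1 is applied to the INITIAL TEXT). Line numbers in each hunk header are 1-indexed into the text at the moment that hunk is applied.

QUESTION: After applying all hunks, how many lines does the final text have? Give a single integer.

Hunk 1: at line 3 remove [bhnx,mkh] add [qtcu,qrldv] -> 11 lines: ohcnd gws vte qtcu qrldv lpcy txcm mme fsfx zqe miy
Hunk 2: at line 4 remove [qrldv,lpcy,txcm] add [kqt] -> 9 lines: ohcnd gws vte qtcu kqt mme fsfx zqe miy
Hunk 3: at line 5 remove [mme,fsfx] add [bkfsg,chieu] -> 9 lines: ohcnd gws vte qtcu kqt bkfsg chieu zqe miy
Hunk 4: at line 5 remove [bkfsg,chieu,zqe] add [hjac,fnw] -> 8 lines: ohcnd gws vte qtcu kqt hjac fnw miy
Hunk 5: at line 1 remove [vte,qtcu,kqt] add [pgz,djx] -> 7 lines: ohcnd gws pgz djx hjac fnw miy
Final line count: 7

Answer: 7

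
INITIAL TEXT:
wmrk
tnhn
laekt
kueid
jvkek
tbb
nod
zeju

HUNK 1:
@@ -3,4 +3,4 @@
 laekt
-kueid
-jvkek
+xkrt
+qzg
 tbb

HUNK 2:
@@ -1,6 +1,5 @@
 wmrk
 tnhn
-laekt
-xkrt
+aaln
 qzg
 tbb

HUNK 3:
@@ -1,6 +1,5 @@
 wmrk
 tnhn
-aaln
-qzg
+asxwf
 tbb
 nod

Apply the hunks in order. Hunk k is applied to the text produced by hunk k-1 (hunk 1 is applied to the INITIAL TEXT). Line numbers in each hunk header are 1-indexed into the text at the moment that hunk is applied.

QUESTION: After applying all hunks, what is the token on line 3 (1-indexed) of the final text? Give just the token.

Hunk 1: at line 3 remove [kueid,jvkek] add [xkrt,qzg] -> 8 lines: wmrk tnhn laekt xkrt qzg tbb nod zeju
Hunk 2: at line 1 remove [laekt,xkrt] add [aaln] -> 7 lines: wmrk tnhn aaln qzg tbb nod zeju
Hunk 3: at line 1 remove [aaln,qzg] add [asxwf] -> 6 lines: wmrk tnhn asxwf tbb nod zeju
Final line 3: asxwf

Answer: asxwf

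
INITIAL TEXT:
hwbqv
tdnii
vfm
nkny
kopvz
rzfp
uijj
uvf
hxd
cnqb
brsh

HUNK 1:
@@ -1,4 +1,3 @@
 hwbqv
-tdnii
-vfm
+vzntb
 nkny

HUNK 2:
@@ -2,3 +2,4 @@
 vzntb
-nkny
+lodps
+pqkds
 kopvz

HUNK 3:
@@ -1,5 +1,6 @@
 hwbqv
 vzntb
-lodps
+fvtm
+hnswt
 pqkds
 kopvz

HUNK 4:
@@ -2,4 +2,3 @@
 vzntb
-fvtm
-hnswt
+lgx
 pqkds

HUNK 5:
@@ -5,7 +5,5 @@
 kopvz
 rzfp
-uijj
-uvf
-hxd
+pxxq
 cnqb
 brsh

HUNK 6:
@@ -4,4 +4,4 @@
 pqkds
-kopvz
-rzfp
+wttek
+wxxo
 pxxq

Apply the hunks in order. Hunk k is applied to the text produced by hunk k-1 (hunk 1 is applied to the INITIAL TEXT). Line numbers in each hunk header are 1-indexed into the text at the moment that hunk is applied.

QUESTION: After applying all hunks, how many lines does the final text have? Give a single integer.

Answer: 9

Derivation:
Hunk 1: at line 1 remove [tdnii,vfm] add [vzntb] -> 10 lines: hwbqv vzntb nkny kopvz rzfp uijj uvf hxd cnqb brsh
Hunk 2: at line 2 remove [nkny] add [lodps,pqkds] -> 11 lines: hwbqv vzntb lodps pqkds kopvz rzfp uijj uvf hxd cnqb brsh
Hunk 3: at line 1 remove [lodps] add [fvtm,hnswt] -> 12 lines: hwbqv vzntb fvtm hnswt pqkds kopvz rzfp uijj uvf hxd cnqb brsh
Hunk 4: at line 2 remove [fvtm,hnswt] add [lgx] -> 11 lines: hwbqv vzntb lgx pqkds kopvz rzfp uijj uvf hxd cnqb brsh
Hunk 5: at line 5 remove [uijj,uvf,hxd] add [pxxq] -> 9 lines: hwbqv vzntb lgx pqkds kopvz rzfp pxxq cnqb brsh
Hunk 6: at line 4 remove [kopvz,rzfp] add [wttek,wxxo] -> 9 lines: hwbqv vzntb lgx pqkds wttek wxxo pxxq cnqb brsh
Final line count: 9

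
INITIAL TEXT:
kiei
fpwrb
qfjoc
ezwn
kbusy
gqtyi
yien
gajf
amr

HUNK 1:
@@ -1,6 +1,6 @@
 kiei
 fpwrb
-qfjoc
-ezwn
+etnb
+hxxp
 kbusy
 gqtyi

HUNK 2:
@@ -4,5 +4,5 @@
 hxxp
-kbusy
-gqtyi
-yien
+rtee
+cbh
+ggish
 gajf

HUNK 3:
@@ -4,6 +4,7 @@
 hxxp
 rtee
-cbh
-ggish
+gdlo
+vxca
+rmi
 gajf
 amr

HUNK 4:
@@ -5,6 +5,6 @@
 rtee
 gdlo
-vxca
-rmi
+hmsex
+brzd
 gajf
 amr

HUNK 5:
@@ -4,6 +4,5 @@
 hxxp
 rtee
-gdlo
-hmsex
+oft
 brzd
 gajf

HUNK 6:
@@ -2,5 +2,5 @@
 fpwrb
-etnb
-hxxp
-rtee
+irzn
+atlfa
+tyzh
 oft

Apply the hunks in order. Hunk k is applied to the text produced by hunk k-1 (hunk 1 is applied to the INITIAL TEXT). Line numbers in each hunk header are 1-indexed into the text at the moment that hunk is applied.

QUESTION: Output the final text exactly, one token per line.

Hunk 1: at line 1 remove [qfjoc,ezwn] add [etnb,hxxp] -> 9 lines: kiei fpwrb etnb hxxp kbusy gqtyi yien gajf amr
Hunk 2: at line 4 remove [kbusy,gqtyi,yien] add [rtee,cbh,ggish] -> 9 lines: kiei fpwrb etnb hxxp rtee cbh ggish gajf amr
Hunk 3: at line 4 remove [cbh,ggish] add [gdlo,vxca,rmi] -> 10 lines: kiei fpwrb etnb hxxp rtee gdlo vxca rmi gajf amr
Hunk 4: at line 5 remove [vxca,rmi] add [hmsex,brzd] -> 10 lines: kiei fpwrb etnb hxxp rtee gdlo hmsex brzd gajf amr
Hunk 5: at line 4 remove [gdlo,hmsex] add [oft] -> 9 lines: kiei fpwrb etnb hxxp rtee oft brzd gajf amr
Hunk 6: at line 2 remove [etnb,hxxp,rtee] add [irzn,atlfa,tyzh] -> 9 lines: kiei fpwrb irzn atlfa tyzh oft brzd gajf amr

Answer: kiei
fpwrb
irzn
atlfa
tyzh
oft
brzd
gajf
amr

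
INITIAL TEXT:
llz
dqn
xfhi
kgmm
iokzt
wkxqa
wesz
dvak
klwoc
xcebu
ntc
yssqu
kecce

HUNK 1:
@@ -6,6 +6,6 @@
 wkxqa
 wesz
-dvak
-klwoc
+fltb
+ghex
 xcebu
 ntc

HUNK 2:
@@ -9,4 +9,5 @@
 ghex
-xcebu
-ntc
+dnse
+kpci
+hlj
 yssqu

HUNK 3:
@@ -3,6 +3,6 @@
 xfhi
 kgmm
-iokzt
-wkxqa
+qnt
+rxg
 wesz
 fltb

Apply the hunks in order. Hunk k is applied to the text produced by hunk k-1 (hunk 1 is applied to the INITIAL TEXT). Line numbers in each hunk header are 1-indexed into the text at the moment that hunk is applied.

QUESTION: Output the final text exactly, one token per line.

Hunk 1: at line 6 remove [dvak,klwoc] add [fltb,ghex] -> 13 lines: llz dqn xfhi kgmm iokzt wkxqa wesz fltb ghex xcebu ntc yssqu kecce
Hunk 2: at line 9 remove [xcebu,ntc] add [dnse,kpci,hlj] -> 14 lines: llz dqn xfhi kgmm iokzt wkxqa wesz fltb ghex dnse kpci hlj yssqu kecce
Hunk 3: at line 3 remove [iokzt,wkxqa] add [qnt,rxg] -> 14 lines: llz dqn xfhi kgmm qnt rxg wesz fltb ghex dnse kpci hlj yssqu kecce

Answer: llz
dqn
xfhi
kgmm
qnt
rxg
wesz
fltb
ghex
dnse
kpci
hlj
yssqu
kecce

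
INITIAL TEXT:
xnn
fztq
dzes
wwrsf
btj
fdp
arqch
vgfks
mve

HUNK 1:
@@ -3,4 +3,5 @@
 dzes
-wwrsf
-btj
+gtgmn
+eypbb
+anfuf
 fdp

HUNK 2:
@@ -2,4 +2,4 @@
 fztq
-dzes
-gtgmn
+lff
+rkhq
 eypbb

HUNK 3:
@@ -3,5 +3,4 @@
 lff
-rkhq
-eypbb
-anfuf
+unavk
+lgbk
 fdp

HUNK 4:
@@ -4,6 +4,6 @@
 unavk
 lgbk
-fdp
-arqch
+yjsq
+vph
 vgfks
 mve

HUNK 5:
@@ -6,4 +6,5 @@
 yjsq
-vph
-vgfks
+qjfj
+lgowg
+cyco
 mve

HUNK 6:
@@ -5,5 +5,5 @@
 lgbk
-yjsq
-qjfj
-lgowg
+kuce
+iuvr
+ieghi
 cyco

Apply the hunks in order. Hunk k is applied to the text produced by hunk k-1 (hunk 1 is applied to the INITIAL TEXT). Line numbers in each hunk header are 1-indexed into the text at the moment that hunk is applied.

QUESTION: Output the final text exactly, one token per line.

Answer: xnn
fztq
lff
unavk
lgbk
kuce
iuvr
ieghi
cyco
mve

Derivation:
Hunk 1: at line 3 remove [wwrsf,btj] add [gtgmn,eypbb,anfuf] -> 10 lines: xnn fztq dzes gtgmn eypbb anfuf fdp arqch vgfks mve
Hunk 2: at line 2 remove [dzes,gtgmn] add [lff,rkhq] -> 10 lines: xnn fztq lff rkhq eypbb anfuf fdp arqch vgfks mve
Hunk 3: at line 3 remove [rkhq,eypbb,anfuf] add [unavk,lgbk] -> 9 lines: xnn fztq lff unavk lgbk fdp arqch vgfks mve
Hunk 4: at line 4 remove [fdp,arqch] add [yjsq,vph] -> 9 lines: xnn fztq lff unavk lgbk yjsq vph vgfks mve
Hunk 5: at line 6 remove [vph,vgfks] add [qjfj,lgowg,cyco] -> 10 lines: xnn fztq lff unavk lgbk yjsq qjfj lgowg cyco mve
Hunk 6: at line 5 remove [yjsq,qjfj,lgowg] add [kuce,iuvr,ieghi] -> 10 lines: xnn fztq lff unavk lgbk kuce iuvr ieghi cyco mve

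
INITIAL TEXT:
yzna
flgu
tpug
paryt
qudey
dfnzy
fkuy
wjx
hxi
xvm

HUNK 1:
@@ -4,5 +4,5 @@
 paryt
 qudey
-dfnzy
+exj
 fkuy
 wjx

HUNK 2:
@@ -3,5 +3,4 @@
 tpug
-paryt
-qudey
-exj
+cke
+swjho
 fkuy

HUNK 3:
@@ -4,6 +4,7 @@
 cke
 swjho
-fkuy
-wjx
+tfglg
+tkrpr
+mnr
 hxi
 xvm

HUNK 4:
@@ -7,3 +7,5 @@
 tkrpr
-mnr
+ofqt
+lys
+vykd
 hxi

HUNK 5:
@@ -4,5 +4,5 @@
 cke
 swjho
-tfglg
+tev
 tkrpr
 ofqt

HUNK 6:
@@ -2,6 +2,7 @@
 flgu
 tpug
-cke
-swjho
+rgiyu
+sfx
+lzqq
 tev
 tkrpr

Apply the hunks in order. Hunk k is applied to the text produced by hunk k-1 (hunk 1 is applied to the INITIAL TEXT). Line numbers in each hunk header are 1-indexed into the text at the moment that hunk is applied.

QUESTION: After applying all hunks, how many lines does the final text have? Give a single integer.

Hunk 1: at line 4 remove [dfnzy] add [exj] -> 10 lines: yzna flgu tpug paryt qudey exj fkuy wjx hxi xvm
Hunk 2: at line 3 remove [paryt,qudey,exj] add [cke,swjho] -> 9 lines: yzna flgu tpug cke swjho fkuy wjx hxi xvm
Hunk 3: at line 4 remove [fkuy,wjx] add [tfglg,tkrpr,mnr] -> 10 lines: yzna flgu tpug cke swjho tfglg tkrpr mnr hxi xvm
Hunk 4: at line 7 remove [mnr] add [ofqt,lys,vykd] -> 12 lines: yzna flgu tpug cke swjho tfglg tkrpr ofqt lys vykd hxi xvm
Hunk 5: at line 4 remove [tfglg] add [tev] -> 12 lines: yzna flgu tpug cke swjho tev tkrpr ofqt lys vykd hxi xvm
Hunk 6: at line 2 remove [cke,swjho] add [rgiyu,sfx,lzqq] -> 13 lines: yzna flgu tpug rgiyu sfx lzqq tev tkrpr ofqt lys vykd hxi xvm
Final line count: 13

Answer: 13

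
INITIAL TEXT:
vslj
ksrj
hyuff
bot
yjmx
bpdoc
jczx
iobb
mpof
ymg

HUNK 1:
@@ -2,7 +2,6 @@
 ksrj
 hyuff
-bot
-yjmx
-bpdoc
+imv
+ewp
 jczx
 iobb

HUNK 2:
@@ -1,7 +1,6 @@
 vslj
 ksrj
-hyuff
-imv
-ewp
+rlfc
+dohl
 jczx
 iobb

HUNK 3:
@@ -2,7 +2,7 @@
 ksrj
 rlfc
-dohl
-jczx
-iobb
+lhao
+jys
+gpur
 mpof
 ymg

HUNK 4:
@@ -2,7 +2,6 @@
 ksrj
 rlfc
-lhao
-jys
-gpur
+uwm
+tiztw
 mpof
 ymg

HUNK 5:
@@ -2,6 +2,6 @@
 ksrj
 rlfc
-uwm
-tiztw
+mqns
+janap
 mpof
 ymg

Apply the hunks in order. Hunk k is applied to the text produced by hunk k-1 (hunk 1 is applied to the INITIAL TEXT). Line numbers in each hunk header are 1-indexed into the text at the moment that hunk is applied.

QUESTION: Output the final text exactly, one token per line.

Answer: vslj
ksrj
rlfc
mqns
janap
mpof
ymg

Derivation:
Hunk 1: at line 2 remove [bot,yjmx,bpdoc] add [imv,ewp] -> 9 lines: vslj ksrj hyuff imv ewp jczx iobb mpof ymg
Hunk 2: at line 1 remove [hyuff,imv,ewp] add [rlfc,dohl] -> 8 lines: vslj ksrj rlfc dohl jczx iobb mpof ymg
Hunk 3: at line 2 remove [dohl,jczx,iobb] add [lhao,jys,gpur] -> 8 lines: vslj ksrj rlfc lhao jys gpur mpof ymg
Hunk 4: at line 2 remove [lhao,jys,gpur] add [uwm,tiztw] -> 7 lines: vslj ksrj rlfc uwm tiztw mpof ymg
Hunk 5: at line 2 remove [uwm,tiztw] add [mqns,janap] -> 7 lines: vslj ksrj rlfc mqns janap mpof ymg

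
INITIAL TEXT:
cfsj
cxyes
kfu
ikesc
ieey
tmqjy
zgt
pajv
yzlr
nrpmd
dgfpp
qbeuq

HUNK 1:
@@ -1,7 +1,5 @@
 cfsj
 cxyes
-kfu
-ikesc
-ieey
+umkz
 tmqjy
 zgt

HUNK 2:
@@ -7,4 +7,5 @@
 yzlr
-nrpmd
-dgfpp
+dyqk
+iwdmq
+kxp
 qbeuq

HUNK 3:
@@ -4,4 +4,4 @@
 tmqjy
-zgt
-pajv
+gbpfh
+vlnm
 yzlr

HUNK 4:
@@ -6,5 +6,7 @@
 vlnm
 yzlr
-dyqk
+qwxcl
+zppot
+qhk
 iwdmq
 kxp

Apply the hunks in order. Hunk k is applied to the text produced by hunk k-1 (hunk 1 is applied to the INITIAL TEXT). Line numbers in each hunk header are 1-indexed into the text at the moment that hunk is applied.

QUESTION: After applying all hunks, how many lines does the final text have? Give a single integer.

Hunk 1: at line 1 remove [kfu,ikesc,ieey] add [umkz] -> 10 lines: cfsj cxyes umkz tmqjy zgt pajv yzlr nrpmd dgfpp qbeuq
Hunk 2: at line 7 remove [nrpmd,dgfpp] add [dyqk,iwdmq,kxp] -> 11 lines: cfsj cxyes umkz tmqjy zgt pajv yzlr dyqk iwdmq kxp qbeuq
Hunk 3: at line 4 remove [zgt,pajv] add [gbpfh,vlnm] -> 11 lines: cfsj cxyes umkz tmqjy gbpfh vlnm yzlr dyqk iwdmq kxp qbeuq
Hunk 4: at line 6 remove [dyqk] add [qwxcl,zppot,qhk] -> 13 lines: cfsj cxyes umkz tmqjy gbpfh vlnm yzlr qwxcl zppot qhk iwdmq kxp qbeuq
Final line count: 13

Answer: 13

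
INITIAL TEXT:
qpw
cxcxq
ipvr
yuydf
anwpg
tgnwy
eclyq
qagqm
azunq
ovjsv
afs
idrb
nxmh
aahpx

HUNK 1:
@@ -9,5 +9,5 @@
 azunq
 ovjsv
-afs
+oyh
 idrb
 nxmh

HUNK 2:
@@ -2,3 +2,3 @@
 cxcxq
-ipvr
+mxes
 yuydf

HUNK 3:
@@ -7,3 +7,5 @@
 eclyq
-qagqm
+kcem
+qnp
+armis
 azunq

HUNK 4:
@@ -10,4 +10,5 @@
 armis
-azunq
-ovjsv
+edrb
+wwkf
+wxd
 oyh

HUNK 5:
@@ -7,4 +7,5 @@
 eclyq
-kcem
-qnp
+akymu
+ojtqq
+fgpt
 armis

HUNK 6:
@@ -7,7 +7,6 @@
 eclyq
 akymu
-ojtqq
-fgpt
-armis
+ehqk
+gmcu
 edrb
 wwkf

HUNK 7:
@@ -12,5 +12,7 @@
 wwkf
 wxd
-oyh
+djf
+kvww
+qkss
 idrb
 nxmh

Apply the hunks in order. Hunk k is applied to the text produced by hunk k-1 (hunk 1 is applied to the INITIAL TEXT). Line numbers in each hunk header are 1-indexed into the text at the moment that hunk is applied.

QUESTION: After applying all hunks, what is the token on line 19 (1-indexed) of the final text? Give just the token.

Hunk 1: at line 9 remove [afs] add [oyh] -> 14 lines: qpw cxcxq ipvr yuydf anwpg tgnwy eclyq qagqm azunq ovjsv oyh idrb nxmh aahpx
Hunk 2: at line 2 remove [ipvr] add [mxes] -> 14 lines: qpw cxcxq mxes yuydf anwpg tgnwy eclyq qagqm azunq ovjsv oyh idrb nxmh aahpx
Hunk 3: at line 7 remove [qagqm] add [kcem,qnp,armis] -> 16 lines: qpw cxcxq mxes yuydf anwpg tgnwy eclyq kcem qnp armis azunq ovjsv oyh idrb nxmh aahpx
Hunk 4: at line 10 remove [azunq,ovjsv] add [edrb,wwkf,wxd] -> 17 lines: qpw cxcxq mxes yuydf anwpg tgnwy eclyq kcem qnp armis edrb wwkf wxd oyh idrb nxmh aahpx
Hunk 5: at line 7 remove [kcem,qnp] add [akymu,ojtqq,fgpt] -> 18 lines: qpw cxcxq mxes yuydf anwpg tgnwy eclyq akymu ojtqq fgpt armis edrb wwkf wxd oyh idrb nxmh aahpx
Hunk 6: at line 7 remove [ojtqq,fgpt,armis] add [ehqk,gmcu] -> 17 lines: qpw cxcxq mxes yuydf anwpg tgnwy eclyq akymu ehqk gmcu edrb wwkf wxd oyh idrb nxmh aahpx
Hunk 7: at line 12 remove [oyh] add [djf,kvww,qkss] -> 19 lines: qpw cxcxq mxes yuydf anwpg tgnwy eclyq akymu ehqk gmcu edrb wwkf wxd djf kvww qkss idrb nxmh aahpx
Final line 19: aahpx

Answer: aahpx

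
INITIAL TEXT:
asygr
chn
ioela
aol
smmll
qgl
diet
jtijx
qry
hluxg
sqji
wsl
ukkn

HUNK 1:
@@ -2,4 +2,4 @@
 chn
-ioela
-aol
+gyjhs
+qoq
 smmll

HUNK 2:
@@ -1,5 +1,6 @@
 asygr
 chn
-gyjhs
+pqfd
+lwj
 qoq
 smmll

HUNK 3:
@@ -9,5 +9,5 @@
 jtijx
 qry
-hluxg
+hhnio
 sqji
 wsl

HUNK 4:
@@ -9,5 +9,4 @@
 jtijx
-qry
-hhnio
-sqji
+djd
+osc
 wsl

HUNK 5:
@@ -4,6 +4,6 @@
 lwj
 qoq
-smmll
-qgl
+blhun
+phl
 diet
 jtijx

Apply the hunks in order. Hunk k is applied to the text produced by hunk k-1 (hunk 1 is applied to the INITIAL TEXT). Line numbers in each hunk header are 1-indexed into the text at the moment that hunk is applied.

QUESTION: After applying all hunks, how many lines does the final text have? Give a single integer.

Answer: 13

Derivation:
Hunk 1: at line 2 remove [ioela,aol] add [gyjhs,qoq] -> 13 lines: asygr chn gyjhs qoq smmll qgl diet jtijx qry hluxg sqji wsl ukkn
Hunk 2: at line 1 remove [gyjhs] add [pqfd,lwj] -> 14 lines: asygr chn pqfd lwj qoq smmll qgl diet jtijx qry hluxg sqji wsl ukkn
Hunk 3: at line 9 remove [hluxg] add [hhnio] -> 14 lines: asygr chn pqfd lwj qoq smmll qgl diet jtijx qry hhnio sqji wsl ukkn
Hunk 4: at line 9 remove [qry,hhnio,sqji] add [djd,osc] -> 13 lines: asygr chn pqfd lwj qoq smmll qgl diet jtijx djd osc wsl ukkn
Hunk 5: at line 4 remove [smmll,qgl] add [blhun,phl] -> 13 lines: asygr chn pqfd lwj qoq blhun phl diet jtijx djd osc wsl ukkn
Final line count: 13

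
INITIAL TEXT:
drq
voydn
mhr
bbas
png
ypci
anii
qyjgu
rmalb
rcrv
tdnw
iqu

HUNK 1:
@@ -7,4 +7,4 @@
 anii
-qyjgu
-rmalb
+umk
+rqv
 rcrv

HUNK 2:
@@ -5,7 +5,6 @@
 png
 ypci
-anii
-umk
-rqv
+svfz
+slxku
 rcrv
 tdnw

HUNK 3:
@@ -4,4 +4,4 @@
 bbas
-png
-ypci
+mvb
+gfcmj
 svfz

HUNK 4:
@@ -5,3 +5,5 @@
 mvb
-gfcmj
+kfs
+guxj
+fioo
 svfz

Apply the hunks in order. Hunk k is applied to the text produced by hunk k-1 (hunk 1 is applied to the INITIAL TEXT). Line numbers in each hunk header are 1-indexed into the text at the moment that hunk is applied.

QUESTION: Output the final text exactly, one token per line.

Hunk 1: at line 7 remove [qyjgu,rmalb] add [umk,rqv] -> 12 lines: drq voydn mhr bbas png ypci anii umk rqv rcrv tdnw iqu
Hunk 2: at line 5 remove [anii,umk,rqv] add [svfz,slxku] -> 11 lines: drq voydn mhr bbas png ypci svfz slxku rcrv tdnw iqu
Hunk 3: at line 4 remove [png,ypci] add [mvb,gfcmj] -> 11 lines: drq voydn mhr bbas mvb gfcmj svfz slxku rcrv tdnw iqu
Hunk 4: at line 5 remove [gfcmj] add [kfs,guxj,fioo] -> 13 lines: drq voydn mhr bbas mvb kfs guxj fioo svfz slxku rcrv tdnw iqu

Answer: drq
voydn
mhr
bbas
mvb
kfs
guxj
fioo
svfz
slxku
rcrv
tdnw
iqu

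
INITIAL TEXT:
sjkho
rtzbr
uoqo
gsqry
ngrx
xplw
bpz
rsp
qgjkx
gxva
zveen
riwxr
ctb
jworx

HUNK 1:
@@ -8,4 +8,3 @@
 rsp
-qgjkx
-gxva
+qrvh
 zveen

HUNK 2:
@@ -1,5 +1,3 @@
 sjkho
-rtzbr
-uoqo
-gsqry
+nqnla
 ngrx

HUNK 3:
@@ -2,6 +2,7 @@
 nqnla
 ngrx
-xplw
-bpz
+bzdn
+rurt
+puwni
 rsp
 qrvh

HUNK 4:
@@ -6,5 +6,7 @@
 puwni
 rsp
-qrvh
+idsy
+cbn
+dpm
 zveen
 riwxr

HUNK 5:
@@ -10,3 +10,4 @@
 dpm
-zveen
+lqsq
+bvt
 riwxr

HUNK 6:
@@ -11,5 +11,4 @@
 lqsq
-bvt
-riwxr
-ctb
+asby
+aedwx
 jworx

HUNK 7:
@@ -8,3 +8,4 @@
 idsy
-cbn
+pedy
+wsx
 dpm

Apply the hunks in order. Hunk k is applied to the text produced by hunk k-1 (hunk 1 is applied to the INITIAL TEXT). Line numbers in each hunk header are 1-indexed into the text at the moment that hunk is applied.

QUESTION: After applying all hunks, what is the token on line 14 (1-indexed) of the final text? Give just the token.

Answer: aedwx

Derivation:
Hunk 1: at line 8 remove [qgjkx,gxva] add [qrvh] -> 13 lines: sjkho rtzbr uoqo gsqry ngrx xplw bpz rsp qrvh zveen riwxr ctb jworx
Hunk 2: at line 1 remove [rtzbr,uoqo,gsqry] add [nqnla] -> 11 lines: sjkho nqnla ngrx xplw bpz rsp qrvh zveen riwxr ctb jworx
Hunk 3: at line 2 remove [xplw,bpz] add [bzdn,rurt,puwni] -> 12 lines: sjkho nqnla ngrx bzdn rurt puwni rsp qrvh zveen riwxr ctb jworx
Hunk 4: at line 6 remove [qrvh] add [idsy,cbn,dpm] -> 14 lines: sjkho nqnla ngrx bzdn rurt puwni rsp idsy cbn dpm zveen riwxr ctb jworx
Hunk 5: at line 10 remove [zveen] add [lqsq,bvt] -> 15 lines: sjkho nqnla ngrx bzdn rurt puwni rsp idsy cbn dpm lqsq bvt riwxr ctb jworx
Hunk 6: at line 11 remove [bvt,riwxr,ctb] add [asby,aedwx] -> 14 lines: sjkho nqnla ngrx bzdn rurt puwni rsp idsy cbn dpm lqsq asby aedwx jworx
Hunk 7: at line 8 remove [cbn] add [pedy,wsx] -> 15 lines: sjkho nqnla ngrx bzdn rurt puwni rsp idsy pedy wsx dpm lqsq asby aedwx jworx
Final line 14: aedwx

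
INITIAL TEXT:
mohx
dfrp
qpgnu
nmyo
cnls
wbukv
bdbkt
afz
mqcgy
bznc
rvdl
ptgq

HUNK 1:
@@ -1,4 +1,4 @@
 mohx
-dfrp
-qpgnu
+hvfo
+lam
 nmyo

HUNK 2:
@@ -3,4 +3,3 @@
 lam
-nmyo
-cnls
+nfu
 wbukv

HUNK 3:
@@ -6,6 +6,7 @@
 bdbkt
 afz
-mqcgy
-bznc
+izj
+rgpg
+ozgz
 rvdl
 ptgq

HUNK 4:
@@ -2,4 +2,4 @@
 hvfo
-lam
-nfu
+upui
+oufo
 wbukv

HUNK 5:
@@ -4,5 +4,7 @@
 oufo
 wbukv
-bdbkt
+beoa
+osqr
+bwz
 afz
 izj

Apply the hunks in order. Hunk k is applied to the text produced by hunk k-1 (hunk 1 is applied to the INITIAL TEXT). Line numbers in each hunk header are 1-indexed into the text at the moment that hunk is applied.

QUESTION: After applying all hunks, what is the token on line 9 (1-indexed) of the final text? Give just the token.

Answer: afz

Derivation:
Hunk 1: at line 1 remove [dfrp,qpgnu] add [hvfo,lam] -> 12 lines: mohx hvfo lam nmyo cnls wbukv bdbkt afz mqcgy bznc rvdl ptgq
Hunk 2: at line 3 remove [nmyo,cnls] add [nfu] -> 11 lines: mohx hvfo lam nfu wbukv bdbkt afz mqcgy bznc rvdl ptgq
Hunk 3: at line 6 remove [mqcgy,bznc] add [izj,rgpg,ozgz] -> 12 lines: mohx hvfo lam nfu wbukv bdbkt afz izj rgpg ozgz rvdl ptgq
Hunk 4: at line 2 remove [lam,nfu] add [upui,oufo] -> 12 lines: mohx hvfo upui oufo wbukv bdbkt afz izj rgpg ozgz rvdl ptgq
Hunk 5: at line 4 remove [bdbkt] add [beoa,osqr,bwz] -> 14 lines: mohx hvfo upui oufo wbukv beoa osqr bwz afz izj rgpg ozgz rvdl ptgq
Final line 9: afz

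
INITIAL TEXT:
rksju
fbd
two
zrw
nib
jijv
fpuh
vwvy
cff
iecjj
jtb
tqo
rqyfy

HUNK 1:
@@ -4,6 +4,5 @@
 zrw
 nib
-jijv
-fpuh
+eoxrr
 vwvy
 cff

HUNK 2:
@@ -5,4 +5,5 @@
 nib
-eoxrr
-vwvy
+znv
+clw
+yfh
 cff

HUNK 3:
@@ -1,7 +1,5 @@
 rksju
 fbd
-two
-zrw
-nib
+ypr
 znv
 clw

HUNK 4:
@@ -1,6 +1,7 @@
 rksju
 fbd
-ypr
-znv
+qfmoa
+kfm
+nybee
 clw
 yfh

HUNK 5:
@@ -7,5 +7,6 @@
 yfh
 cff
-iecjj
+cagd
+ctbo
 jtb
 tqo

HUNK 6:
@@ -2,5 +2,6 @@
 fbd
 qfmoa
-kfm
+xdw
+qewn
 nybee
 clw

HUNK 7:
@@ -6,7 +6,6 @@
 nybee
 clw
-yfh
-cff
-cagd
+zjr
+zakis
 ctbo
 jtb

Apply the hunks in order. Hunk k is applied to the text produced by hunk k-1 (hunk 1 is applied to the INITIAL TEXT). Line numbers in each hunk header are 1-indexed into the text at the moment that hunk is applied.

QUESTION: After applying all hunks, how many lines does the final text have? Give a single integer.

Hunk 1: at line 4 remove [jijv,fpuh] add [eoxrr] -> 12 lines: rksju fbd two zrw nib eoxrr vwvy cff iecjj jtb tqo rqyfy
Hunk 2: at line 5 remove [eoxrr,vwvy] add [znv,clw,yfh] -> 13 lines: rksju fbd two zrw nib znv clw yfh cff iecjj jtb tqo rqyfy
Hunk 3: at line 1 remove [two,zrw,nib] add [ypr] -> 11 lines: rksju fbd ypr znv clw yfh cff iecjj jtb tqo rqyfy
Hunk 4: at line 1 remove [ypr,znv] add [qfmoa,kfm,nybee] -> 12 lines: rksju fbd qfmoa kfm nybee clw yfh cff iecjj jtb tqo rqyfy
Hunk 5: at line 7 remove [iecjj] add [cagd,ctbo] -> 13 lines: rksju fbd qfmoa kfm nybee clw yfh cff cagd ctbo jtb tqo rqyfy
Hunk 6: at line 2 remove [kfm] add [xdw,qewn] -> 14 lines: rksju fbd qfmoa xdw qewn nybee clw yfh cff cagd ctbo jtb tqo rqyfy
Hunk 7: at line 6 remove [yfh,cff,cagd] add [zjr,zakis] -> 13 lines: rksju fbd qfmoa xdw qewn nybee clw zjr zakis ctbo jtb tqo rqyfy
Final line count: 13

Answer: 13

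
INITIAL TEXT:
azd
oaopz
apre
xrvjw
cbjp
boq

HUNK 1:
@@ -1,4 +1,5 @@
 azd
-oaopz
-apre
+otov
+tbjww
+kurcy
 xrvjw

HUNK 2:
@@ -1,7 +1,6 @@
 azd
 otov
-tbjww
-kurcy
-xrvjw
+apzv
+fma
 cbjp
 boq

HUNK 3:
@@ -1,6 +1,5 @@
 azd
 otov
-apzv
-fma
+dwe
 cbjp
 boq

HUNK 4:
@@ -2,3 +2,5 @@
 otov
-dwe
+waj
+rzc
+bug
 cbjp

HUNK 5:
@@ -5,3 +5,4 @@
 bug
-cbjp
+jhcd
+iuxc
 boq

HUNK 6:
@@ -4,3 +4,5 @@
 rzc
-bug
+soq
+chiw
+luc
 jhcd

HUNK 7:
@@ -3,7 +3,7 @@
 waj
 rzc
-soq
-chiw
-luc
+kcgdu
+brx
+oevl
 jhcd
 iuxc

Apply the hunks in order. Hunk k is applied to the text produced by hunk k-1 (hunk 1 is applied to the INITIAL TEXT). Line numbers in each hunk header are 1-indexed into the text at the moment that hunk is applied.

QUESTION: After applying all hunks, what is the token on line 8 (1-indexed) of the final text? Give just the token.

Hunk 1: at line 1 remove [oaopz,apre] add [otov,tbjww,kurcy] -> 7 lines: azd otov tbjww kurcy xrvjw cbjp boq
Hunk 2: at line 1 remove [tbjww,kurcy,xrvjw] add [apzv,fma] -> 6 lines: azd otov apzv fma cbjp boq
Hunk 3: at line 1 remove [apzv,fma] add [dwe] -> 5 lines: azd otov dwe cbjp boq
Hunk 4: at line 2 remove [dwe] add [waj,rzc,bug] -> 7 lines: azd otov waj rzc bug cbjp boq
Hunk 5: at line 5 remove [cbjp] add [jhcd,iuxc] -> 8 lines: azd otov waj rzc bug jhcd iuxc boq
Hunk 6: at line 4 remove [bug] add [soq,chiw,luc] -> 10 lines: azd otov waj rzc soq chiw luc jhcd iuxc boq
Hunk 7: at line 3 remove [soq,chiw,luc] add [kcgdu,brx,oevl] -> 10 lines: azd otov waj rzc kcgdu brx oevl jhcd iuxc boq
Final line 8: jhcd

Answer: jhcd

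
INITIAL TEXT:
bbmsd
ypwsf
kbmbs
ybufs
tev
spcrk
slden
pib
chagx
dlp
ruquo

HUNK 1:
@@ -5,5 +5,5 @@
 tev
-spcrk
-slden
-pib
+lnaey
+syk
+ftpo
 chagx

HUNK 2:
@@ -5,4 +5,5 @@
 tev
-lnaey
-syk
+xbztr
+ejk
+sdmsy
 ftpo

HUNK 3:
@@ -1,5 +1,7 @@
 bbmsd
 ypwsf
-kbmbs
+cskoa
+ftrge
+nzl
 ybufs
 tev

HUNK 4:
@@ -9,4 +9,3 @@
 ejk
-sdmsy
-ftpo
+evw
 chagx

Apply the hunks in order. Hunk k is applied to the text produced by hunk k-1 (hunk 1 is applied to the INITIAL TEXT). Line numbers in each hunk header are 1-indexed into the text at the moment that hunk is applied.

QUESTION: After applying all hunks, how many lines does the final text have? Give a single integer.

Hunk 1: at line 5 remove [spcrk,slden,pib] add [lnaey,syk,ftpo] -> 11 lines: bbmsd ypwsf kbmbs ybufs tev lnaey syk ftpo chagx dlp ruquo
Hunk 2: at line 5 remove [lnaey,syk] add [xbztr,ejk,sdmsy] -> 12 lines: bbmsd ypwsf kbmbs ybufs tev xbztr ejk sdmsy ftpo chagx dlp ruquo
Hunk 3: at line 1 remove [kbmbs] add [cskoa,ftrge,nzl] -> 14 lines: bbmsd ypwsf cskoa ftrge nzl ybufs tev xbztr ejk sdmsy ftpo chagx dlp ruquo
Hunk 4: at line 9 remove [sdmsy,ftpo] add [evw] -> 13 lines: bbmsd ypwsf cskoa ftrge nzl ybufs tev xbztr ejk evw chagx dlp ruquo
Final line count: 13

Answer: 13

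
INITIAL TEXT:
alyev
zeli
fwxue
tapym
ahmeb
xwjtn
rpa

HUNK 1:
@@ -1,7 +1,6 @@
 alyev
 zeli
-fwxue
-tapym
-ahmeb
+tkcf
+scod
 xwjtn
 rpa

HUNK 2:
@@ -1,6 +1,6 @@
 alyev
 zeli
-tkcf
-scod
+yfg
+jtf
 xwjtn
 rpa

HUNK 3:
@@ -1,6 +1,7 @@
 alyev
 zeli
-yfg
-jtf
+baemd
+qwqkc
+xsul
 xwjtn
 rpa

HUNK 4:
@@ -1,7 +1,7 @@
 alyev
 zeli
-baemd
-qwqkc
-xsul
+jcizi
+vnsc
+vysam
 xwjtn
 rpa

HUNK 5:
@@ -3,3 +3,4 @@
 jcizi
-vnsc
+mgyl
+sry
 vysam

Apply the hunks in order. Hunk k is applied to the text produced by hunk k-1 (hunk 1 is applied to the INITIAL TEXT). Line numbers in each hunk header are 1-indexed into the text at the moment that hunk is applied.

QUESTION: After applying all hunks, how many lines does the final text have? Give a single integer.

Hunk 1: at line 1 remove [fwxue,tapym,ahmeb] add [tkcf,scod] -> 6 lines: alyev zeli tkcf scod xwjtn rpa
Hunk 2: at line 1 remove [tkcf,scod] add [yfg,jtf] -> 6 lines: alyev zeli yfg jtf xwjtn rpa
Hunk 3: at line 1 remove [yfg,jtf] add [baemd,qwqkc,xsul] -> 7 lines: alyev zeli baemd qwqkc xsul xwjtn rpa
Hunk 4: at line 1 remove [baemd,qwqkc,xsul] add [jcizi,vnsc,vysam] -> 7 lines: alyev zeli jcizi vnsc vysam xwjtn rpa
Hunk 5: at line 3 remove [vnsc] add [mgyl,sry] -> 8 lines: alyev zeli jcizi mgyl sry vysam xwjtn rpa
Final line count: 8

Answer: 8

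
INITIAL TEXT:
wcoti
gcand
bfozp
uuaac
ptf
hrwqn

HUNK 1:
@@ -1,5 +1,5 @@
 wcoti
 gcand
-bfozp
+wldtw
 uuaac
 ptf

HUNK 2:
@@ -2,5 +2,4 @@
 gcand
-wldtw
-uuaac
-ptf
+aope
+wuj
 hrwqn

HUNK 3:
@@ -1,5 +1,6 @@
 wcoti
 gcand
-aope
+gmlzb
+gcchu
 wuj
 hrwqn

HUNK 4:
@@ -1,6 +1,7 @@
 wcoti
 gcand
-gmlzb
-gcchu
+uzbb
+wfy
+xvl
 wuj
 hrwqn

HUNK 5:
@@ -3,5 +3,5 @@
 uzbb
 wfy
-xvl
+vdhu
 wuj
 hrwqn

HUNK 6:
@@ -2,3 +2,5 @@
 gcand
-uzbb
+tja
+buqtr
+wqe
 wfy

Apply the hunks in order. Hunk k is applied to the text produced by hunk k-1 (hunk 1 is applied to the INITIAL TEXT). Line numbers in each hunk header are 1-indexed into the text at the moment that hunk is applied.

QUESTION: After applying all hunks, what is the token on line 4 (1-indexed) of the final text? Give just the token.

Answer: buqtr

Derivation:
Hunk 1: at line 1 remove [bfozp] add [wldtw] -> 6 lines: wcoti gcand wldtw uuaac ptf hrwqn
Hunk 2: at line 2 remove [wldtw,uuaac,ptf] add [aope,wuj] -> 5 lines: wcoti gcand aope wuj hrwqn
Hunk 3: at line 1 remove [aope] add [gmlzb,gcchu] -> 6 lines: wcoti gcand gmlzb gcchu wuj hrwqn
Hunk 4: at line 1 remove [gmlzb,gcchu] add [uzbb,wfy,xvl] -> 7 lines: wcoti gcand uzbb wfy xvl wuj hrwqn
Hunk 5: at line 3 remove [xvl] add [vdhu] -> 7 lines: wcoti gcand uzbb wfy vdhu wuj hrwqn
Hunk 6: at line 2 remove [uzbb] add [tja,buqtr,wqe] -> 9 lines: wcoti gcand tja buqtr wqe wfy vdhu wuj hrwqn
Final line 4: buqtr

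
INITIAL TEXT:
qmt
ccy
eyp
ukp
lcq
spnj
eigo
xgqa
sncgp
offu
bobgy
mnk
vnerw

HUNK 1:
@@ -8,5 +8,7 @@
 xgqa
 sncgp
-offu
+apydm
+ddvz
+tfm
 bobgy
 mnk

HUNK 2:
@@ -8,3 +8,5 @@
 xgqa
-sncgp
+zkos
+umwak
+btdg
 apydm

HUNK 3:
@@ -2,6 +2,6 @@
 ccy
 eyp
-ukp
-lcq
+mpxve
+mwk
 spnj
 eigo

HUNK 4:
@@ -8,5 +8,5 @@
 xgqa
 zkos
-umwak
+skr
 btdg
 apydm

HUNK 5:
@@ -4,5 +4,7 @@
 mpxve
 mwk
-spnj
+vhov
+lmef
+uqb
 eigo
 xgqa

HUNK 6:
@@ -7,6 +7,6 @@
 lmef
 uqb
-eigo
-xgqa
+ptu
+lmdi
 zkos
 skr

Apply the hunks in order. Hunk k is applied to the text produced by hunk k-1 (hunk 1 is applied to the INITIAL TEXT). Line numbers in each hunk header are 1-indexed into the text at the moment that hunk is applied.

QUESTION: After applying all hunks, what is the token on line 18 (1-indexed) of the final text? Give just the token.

Answer: mnk

Derivation:
Hunk 1: at line 8 remove [offu] add [apydm,ddvz,tfm] -> 15 lines: qmt ccy eyp ukp lcq spnj eigo xgqa sncgp apydm ddvz tfm bobgy mnk vnerw
Hunk 2: at line 8 remove [sncgp] add [zkos,umwak,btdg] -> 17 lines: qmt ccy eyp ukp lcq spnj eigo xgqa zkos umwak btdg apydm ddvz tfm bobgy mnk vnerw
Hunk 3: at line 2 remove [ukp,lcq] add [mpxve,mwk] -> 17 lines: qmt ccy eyp mpxve mwk spnj eigo xgqa zkos umwak btdg apydm ddvz tfm bobgy mnk vnerw
Hunk 4: at line 8 remove [umwak] add [skr] -> 17 lines: qmt ccy eyp mpxve mwk spnj eigo xgqa zkos skr btdg apydm ddvz tfm bobgy mnk vnerw
Hunk 5: at line 4 remove [spnj] add [vhov,lmef,uqb] -> 19 lines: qmt ccy eyp mpxve mwk vhov lmef uqb eigo xgqa zkos skr btdg apydm ddvz tfm bobgy mnk vnerw
Hunk 6: at line 7 remove [eigo,xgqa] add [ptu,lmdi] -> 19 lines: qmt ccy eyp mpxve mwk vhov lmef uqb ptu lmdi zkos skr btdg apydm ddvz tfm bobgy mnk vnerw
Final line 18: mnk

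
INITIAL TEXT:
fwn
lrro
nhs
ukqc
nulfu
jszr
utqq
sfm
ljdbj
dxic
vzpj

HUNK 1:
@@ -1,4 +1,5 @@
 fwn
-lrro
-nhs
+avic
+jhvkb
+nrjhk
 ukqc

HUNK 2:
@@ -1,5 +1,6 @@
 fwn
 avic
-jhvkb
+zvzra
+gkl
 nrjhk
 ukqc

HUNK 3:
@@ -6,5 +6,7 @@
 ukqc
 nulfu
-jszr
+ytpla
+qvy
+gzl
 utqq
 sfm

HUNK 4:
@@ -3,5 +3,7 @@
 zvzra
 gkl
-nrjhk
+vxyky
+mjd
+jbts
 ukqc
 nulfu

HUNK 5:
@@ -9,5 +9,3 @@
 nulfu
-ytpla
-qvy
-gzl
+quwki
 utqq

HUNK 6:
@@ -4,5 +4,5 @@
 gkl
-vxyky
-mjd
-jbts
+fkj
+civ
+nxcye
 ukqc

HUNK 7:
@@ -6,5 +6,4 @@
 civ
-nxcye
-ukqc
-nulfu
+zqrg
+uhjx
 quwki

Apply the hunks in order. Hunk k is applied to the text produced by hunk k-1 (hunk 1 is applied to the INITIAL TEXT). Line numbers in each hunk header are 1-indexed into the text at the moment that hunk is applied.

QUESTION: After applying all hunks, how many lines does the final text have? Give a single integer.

Answer: 14

Derivation:
Hunk 1: at line 1 remove [lrro,nhs] add [avic,jhvkb,nrjhk] -> 12 lines: fwn avic jhvkb nrjhk ukqc nulfu jszr utqq sfm ljdbj dxic vzpj
Hunk 2: at line 1 remove [jhvkb] add [zvzra,gkl] -> 13 lines: fwn avic zvzra gkl nrjhk ukqc nulfu jszr utqq sfm ljdbj dxic vzpj
Hunk 3: at line 6 remove [jszr] add [ytpla,qvy,gzl] -> 15 lines: fwn avic zvzra gkl nrjhk ukqc nulfu ytpla qvy gzl utqq sfm ljdbj dxic vzpj
Hunk 4: at line 3 remove [nrjhk] add [vxyky,mjd,jbts] -> 17 lines: fwn avic zvzra gkl vxyky mjd jbts ukqc nulfu ytpla qvy gzl utqq sfm ljdbj dxic vzpj
Hunk 5: at line 9 remove [ytpla,qvy,gzl] add [quwki] -> 15 lines: fwn avic zvzra gkl vxyky mjd jbts ukqc nulfu quwki utqq sfm ljdbj dxic vzpj
Hunk 6: at line 4 remove [vxyky,mjd,jbts] add [fkj,civ,nxcye] -> 15 lines: fwn avic zvzra gkl fkj civ nxcye ukqc nulfu quwki utqq sfm ljdbj dxic vzpj
Hunk 7: at line 6 remove [nxcye,ukqc,nulfu] add [zqrg,uhjx] -> 14 lines: fwn avic zvzra gkl fkj civ zqrg uhjx quwki utqq sfm ljdbj dxic vzpj
Final line count: 14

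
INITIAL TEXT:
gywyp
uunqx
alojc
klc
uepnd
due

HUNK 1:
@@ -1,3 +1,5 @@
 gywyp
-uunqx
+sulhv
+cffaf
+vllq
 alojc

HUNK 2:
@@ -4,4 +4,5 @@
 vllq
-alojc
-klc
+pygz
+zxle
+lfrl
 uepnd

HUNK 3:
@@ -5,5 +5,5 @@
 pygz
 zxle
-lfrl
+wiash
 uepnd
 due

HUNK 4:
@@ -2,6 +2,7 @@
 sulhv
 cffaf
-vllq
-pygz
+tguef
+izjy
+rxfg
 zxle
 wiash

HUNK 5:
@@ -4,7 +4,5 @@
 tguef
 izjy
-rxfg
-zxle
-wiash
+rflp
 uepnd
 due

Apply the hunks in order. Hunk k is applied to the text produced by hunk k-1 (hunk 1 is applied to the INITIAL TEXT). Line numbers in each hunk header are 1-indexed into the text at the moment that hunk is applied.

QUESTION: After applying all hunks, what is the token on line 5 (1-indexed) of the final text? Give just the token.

Hunk 1: at line 1 remove [uunqx] add [sulhv,cffaf,vllq] -> 8 lines: gywyp sulhv cffaf vllq alojc klc uepnd due
Hunk 2: at line 4 remove [alojc,klc] add [pygz,zxle,lfrl] -> 9 lines: gywyp sulhv cffaf vllq pygz zxle lfrl uepnd due
Hunk 3: at line 5 remove [lfrl] add [wiash] -> 9 lines: gywyp sulhv cffaf vllq pygz zxle wiash uepnd due
Hunk 4: at line 2 remove [vllq,pygz] add [tguef,izjy,rxfg] -> 10 lines: gywyp sulhv cffaf tguef izjy rxfg zxle wiash uepnd due
Hunk 5: at line 4 remove [rxfg,zxle,wiash] add [rflp] -> 8 lines: gywyp sulhv cffaf tguef izjy rflp uepnd due
Final line 5: izjy

Answer: izjy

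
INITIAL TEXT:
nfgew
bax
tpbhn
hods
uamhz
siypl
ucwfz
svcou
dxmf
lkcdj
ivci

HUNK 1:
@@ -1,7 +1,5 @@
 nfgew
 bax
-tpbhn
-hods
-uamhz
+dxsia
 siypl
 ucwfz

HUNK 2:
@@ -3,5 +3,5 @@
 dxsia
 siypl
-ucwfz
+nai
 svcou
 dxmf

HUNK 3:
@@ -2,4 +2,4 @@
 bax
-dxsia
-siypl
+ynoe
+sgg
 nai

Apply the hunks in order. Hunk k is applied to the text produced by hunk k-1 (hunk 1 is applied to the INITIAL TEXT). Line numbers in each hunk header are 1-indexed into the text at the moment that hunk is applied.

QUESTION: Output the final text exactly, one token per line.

Answer: nfgew
bax
ynoe
sgg
nai
svcou
dxmf
lkcdj
ivci

Derivation:
Hunk 1: at line 1 remove [tpbhn,hods,uamhz] add [dxsia] -> 9 lines: nfgew bax dxsia siypl ucwfz svcou dxmf lkcdj ivci
Hunk 2: at line 3 remove [ucwfz] add [nai] -> 9 lines: nfgew bax dxsia siypl nai svcou dxmf lkcdj ivci
Hunk 3: at line 2 remove [dxsia,siypl] add [ynoe,sgg] -> 9 lines: nfgew bax ynoe sgg nai svcou dxmf lkcdj ivci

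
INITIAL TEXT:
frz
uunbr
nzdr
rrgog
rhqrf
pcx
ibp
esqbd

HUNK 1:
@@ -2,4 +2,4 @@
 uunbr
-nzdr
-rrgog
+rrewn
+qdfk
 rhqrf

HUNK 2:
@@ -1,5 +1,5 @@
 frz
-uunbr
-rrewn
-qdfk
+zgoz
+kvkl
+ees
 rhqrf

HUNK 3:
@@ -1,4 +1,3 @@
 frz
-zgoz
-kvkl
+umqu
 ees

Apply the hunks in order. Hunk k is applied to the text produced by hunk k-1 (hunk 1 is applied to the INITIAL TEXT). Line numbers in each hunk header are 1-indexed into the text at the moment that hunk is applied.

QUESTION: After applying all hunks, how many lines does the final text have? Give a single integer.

Answer: 7

Derivation:
Hunk 1: at line 2 remove [nzdr,rrgog] add [rrewn,qdfk] -> 8 lines: frz uunbr rrewn qdfk rhqrf pcx ibp esqbd
Hunk 2: at line 1 remove [uunbr,rrewn,qdfk] add [zgoz,kvkl,ees] -> 8 lines: frz zgoz kvkl ees rhqrf pcx ibp esqbd
Hunk 3: at line 1 remove [zgoz,kvkl] add [umqu] -> 7 lines: frz umqu ees rhqrf pcx ibp esqbd
Final line count: 7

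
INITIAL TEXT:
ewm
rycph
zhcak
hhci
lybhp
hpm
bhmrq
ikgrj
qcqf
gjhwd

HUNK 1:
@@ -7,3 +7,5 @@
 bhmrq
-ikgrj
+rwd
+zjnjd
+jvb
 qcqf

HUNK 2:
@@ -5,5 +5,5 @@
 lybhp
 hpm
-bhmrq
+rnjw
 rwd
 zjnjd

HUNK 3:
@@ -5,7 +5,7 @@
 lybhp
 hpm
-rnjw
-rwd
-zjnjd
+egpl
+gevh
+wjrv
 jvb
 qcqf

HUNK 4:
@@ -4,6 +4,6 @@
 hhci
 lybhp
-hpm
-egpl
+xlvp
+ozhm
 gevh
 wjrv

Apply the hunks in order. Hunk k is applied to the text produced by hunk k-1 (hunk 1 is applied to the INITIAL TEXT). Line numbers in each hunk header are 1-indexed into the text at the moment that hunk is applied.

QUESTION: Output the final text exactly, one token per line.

Hunk 1: at line 7 remove [ikgrj] add [rwd,zjnjd,jvb] -> 12 lines: ewm rycph zhcak hhci lybhp hpm bhmrq rwd zjnjd jvb qcqf gjhwd
Hunk 2: at line 5 remove [bhmrq] add [rnjw] -> 12 lines: ewm rycph zhcak hhci lybhp hpm rnjw rwd zjnjd jvb qcqf gjhwd
Hunk 3: at line 5 remove [rnjw,rwd,zjnjd] add [egpl,gevh,wjrv] -> 12 lines: ewm rycph zhcak hhci lybhp hpm egpl gevh wjrv jvb qcqf gjhwd
Hunk 4: at line 4 remove [hpm,egpl] add [xlvp,ozhm] -> 12 lines: ewm rycph zhcak hhci lybhp xlvp ozhm gevh wjrv jvb qcqf gjhwd

Answer: ewm
rycph
zhcak
hhci
lybhp
xlvp
ozhm
gevh
wjrv
jvb
qcqf
gjhwd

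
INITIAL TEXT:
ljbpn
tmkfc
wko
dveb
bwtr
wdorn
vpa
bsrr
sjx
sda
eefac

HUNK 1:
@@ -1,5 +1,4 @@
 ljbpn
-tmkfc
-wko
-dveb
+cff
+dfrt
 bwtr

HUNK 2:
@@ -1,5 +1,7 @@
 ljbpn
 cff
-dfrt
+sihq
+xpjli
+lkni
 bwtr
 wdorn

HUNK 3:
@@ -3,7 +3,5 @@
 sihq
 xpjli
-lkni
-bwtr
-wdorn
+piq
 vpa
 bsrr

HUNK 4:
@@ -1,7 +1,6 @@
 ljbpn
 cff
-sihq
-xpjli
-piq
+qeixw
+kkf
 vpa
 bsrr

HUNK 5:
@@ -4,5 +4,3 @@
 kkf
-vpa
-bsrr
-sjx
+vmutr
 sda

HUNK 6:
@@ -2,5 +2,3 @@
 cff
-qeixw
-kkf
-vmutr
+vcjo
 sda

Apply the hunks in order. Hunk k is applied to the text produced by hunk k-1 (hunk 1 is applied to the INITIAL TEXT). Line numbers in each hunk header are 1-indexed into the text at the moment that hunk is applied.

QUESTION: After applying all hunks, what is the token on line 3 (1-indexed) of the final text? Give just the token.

Hunk 1: at line 1 remove [tmkfc,wko,dveb] add [cff,dfrt] -> 10 lines: ljbpn cff dfrt bwtr wdorn vpa bsrr sjx sda eefac
Hunk 2: at line 1 remove [dfrt] add [sihq,xpjli,lkni] -> 12 lines: ljbpn cff sihq xpjli lkni bwtr wdorn vpa bsrr sjx sda eefac
Hunk 3: at line 3 remove [lkni,bwtr,wdorn] add [piq] -> 10 lines: ljbpn cff sihq xpjli piq vpa bsrr sjx sda eefac
Hunk 4: at line 1 remove [sihq,xpjli,piq] add [qeixw,kkf] -> 9 lines: ljbpn cff qeixw kkf vpa bsrr sjx sda eefac
Hunk 5: at line 4 remove [vpa,bsrr,sjx] add [vmutr] -> 7 lines: ljbpn cff qeixw kkf vmutr sda eefac
Hunk 6: at line 2 remove [qeixw,kkf,vmutr] add [vcjo] -> 5 lines: ljbpn cff vcjo sda eefac
Final line 3: vcjo

Answer: vcjo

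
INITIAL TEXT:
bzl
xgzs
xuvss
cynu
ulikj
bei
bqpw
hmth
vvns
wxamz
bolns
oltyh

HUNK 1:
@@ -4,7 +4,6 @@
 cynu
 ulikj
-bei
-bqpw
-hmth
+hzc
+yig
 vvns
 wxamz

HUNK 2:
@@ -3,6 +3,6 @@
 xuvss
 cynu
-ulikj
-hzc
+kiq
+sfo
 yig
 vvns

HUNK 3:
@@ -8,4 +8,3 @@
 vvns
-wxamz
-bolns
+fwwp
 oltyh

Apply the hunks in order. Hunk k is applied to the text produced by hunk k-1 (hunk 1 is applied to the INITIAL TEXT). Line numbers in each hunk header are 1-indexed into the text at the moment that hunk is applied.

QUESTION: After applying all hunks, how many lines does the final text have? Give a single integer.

Answer: 10

Derivation:
Hunk 1: at line 4 remove [bei,bqpw,hmth] add [hzc,yig] -> 11 lines: bzl xgzs xuvss cynu ulikj hzc yig vvns wxamz bolns oltyh
Hunk 2: at line 3 remove [ulikj,hzc] add [kiq,sfo] -> 11 lines: bzl xgzs xuvss cynu kiq sfo yig vvns wxamz bolns oltyh
Hunk 3: at line 8 remove [wxamz,bolns] add [fwwp] -> 10 lines: bzl xgzs xuvss cynu kiq sfo yig vvns fwwp oltyh
Final line count: 10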